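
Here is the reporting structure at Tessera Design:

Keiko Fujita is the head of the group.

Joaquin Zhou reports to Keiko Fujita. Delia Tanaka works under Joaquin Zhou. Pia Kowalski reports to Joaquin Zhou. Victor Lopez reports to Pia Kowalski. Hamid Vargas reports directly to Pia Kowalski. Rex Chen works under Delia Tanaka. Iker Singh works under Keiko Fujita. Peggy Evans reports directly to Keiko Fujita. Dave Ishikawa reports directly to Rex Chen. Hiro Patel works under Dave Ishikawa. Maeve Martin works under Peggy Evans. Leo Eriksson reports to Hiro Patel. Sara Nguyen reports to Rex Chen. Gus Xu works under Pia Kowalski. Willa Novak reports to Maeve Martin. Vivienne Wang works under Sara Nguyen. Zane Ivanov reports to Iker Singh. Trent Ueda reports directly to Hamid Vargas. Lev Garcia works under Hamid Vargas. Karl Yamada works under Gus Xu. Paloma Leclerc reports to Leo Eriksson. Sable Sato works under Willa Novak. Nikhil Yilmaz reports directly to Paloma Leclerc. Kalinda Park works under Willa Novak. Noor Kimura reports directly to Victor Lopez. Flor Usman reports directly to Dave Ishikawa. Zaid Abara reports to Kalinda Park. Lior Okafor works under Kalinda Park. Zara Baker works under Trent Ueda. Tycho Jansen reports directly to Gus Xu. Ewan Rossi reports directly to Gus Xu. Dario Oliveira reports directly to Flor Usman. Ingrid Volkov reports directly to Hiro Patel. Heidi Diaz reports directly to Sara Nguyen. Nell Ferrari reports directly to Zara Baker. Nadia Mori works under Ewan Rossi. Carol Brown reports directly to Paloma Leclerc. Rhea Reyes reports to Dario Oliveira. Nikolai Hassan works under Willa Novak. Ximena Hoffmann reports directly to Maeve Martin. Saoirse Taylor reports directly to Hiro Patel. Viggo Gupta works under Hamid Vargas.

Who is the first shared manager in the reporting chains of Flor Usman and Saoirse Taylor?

Flor Usman's chain of managers is Dave Ishikawa, Rex Chen, Delia Tanaka, Joaquin Zhou, Keiko Fujita. Saoirse Taylor's chain of managers is Hiro Patel, Dave Ishikawa, Rex Chen, Delia Tanaka, Joaquin Zhou, Keiko Fujita. The first manager that appears in both chains is Dave Ishikawa.

Dave Ishikawa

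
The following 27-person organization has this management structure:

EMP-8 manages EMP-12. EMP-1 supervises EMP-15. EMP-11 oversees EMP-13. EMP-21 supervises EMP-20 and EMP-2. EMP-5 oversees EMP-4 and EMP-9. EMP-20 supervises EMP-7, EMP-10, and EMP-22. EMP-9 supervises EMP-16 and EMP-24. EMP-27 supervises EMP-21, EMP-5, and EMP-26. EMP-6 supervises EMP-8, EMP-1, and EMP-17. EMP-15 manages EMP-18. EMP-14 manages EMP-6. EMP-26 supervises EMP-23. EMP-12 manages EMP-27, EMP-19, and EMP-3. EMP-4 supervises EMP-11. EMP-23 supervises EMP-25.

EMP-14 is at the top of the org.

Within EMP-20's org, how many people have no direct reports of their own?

The people in EMP-20's organization with no one reporting to them are EMP-22, EMP-10, EMP-7. That is 3.

3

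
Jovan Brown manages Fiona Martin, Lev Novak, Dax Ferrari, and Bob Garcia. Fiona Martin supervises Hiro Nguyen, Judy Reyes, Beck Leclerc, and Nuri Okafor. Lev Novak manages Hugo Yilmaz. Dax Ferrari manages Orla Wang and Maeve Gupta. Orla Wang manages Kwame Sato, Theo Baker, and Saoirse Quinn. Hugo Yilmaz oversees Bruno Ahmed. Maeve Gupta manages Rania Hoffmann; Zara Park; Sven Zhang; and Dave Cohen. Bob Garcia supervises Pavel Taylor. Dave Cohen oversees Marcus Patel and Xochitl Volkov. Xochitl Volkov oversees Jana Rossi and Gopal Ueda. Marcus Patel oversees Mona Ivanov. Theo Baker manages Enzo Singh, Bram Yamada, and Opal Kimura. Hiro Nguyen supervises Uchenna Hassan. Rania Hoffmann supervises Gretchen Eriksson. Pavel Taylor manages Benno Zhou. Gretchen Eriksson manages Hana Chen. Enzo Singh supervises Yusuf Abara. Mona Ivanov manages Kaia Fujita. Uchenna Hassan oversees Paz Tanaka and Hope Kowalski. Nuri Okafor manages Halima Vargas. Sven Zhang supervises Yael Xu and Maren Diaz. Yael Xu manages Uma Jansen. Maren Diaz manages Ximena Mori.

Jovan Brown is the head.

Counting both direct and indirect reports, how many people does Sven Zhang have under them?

Sven Zhang directly manages Yael Xu, Maren Diaz. Under Yael Xu: Uma Jansen (1). Under Maren Diaz: Ximena Mori (1). So Sven Zhang's organization is 2 direct reports plus everyone under them: 2 + 2 = 4.

4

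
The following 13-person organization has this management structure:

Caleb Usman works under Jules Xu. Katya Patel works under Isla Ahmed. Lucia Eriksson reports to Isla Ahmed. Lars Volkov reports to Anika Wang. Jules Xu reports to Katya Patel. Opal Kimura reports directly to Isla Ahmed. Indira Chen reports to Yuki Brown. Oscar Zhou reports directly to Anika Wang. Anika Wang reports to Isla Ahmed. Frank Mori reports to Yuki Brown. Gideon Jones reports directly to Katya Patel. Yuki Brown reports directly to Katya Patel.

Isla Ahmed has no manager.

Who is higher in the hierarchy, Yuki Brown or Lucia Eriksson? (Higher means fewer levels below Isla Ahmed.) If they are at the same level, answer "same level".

Lucia Eriksson

Yuki Brown is 2 levels below Isla Ahmed; Lucia Eriksson is 1. Lucia Eriksson is higher.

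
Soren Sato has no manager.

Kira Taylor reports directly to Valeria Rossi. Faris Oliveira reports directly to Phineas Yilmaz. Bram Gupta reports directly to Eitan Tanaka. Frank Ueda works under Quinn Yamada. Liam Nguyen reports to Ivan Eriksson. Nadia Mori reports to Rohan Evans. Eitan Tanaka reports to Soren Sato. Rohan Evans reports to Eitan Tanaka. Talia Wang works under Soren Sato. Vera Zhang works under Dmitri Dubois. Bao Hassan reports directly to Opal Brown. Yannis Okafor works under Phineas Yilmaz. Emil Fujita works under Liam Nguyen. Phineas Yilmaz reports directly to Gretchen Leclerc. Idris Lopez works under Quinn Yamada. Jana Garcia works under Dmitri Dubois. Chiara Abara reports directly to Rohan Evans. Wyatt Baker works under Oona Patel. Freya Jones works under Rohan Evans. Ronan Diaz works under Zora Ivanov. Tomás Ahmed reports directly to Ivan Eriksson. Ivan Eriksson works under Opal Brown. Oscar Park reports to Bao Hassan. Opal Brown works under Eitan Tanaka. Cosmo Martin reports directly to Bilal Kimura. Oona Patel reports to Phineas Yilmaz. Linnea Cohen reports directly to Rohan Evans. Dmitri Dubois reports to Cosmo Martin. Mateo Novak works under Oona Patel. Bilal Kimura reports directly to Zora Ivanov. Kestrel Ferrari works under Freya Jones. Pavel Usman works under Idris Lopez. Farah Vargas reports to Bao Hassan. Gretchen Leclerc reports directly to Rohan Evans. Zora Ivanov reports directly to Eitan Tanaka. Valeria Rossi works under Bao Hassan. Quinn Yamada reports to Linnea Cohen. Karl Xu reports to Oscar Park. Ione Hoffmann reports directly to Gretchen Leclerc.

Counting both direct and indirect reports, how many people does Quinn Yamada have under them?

3

Quinn Yamada directly manages Idris Lopez, Frank Ueda. Under Idris Lopez: Pavel Usman (1). Frank Ueda has no reports. So Quinn Yamada's organization is 2 direct reports plus everyone under them: 2 + 1 = 3.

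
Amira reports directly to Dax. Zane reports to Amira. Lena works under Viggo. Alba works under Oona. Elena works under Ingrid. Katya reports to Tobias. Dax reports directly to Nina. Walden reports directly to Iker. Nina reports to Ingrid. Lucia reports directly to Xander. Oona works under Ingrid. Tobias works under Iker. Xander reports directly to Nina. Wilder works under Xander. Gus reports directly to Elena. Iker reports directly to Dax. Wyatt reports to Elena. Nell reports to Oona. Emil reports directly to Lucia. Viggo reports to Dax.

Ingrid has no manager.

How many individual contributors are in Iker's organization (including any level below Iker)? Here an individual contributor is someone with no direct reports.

The people in Iker's organization with no one reporting to them are Walden, Katya. That is 2.

2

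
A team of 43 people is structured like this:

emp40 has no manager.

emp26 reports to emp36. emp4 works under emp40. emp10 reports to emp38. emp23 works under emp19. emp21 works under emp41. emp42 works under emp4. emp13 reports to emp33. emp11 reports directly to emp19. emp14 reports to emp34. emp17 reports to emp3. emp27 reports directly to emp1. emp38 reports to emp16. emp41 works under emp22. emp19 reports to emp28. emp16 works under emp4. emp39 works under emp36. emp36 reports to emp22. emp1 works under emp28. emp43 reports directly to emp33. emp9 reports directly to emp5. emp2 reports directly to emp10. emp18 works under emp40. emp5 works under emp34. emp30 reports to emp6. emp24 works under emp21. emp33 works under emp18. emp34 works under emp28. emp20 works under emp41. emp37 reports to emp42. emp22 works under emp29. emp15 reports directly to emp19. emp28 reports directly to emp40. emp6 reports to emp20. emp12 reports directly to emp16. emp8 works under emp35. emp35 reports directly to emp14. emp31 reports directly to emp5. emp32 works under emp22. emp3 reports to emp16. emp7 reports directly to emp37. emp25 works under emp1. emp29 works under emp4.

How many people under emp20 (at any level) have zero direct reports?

The only person in emp20's organization with no one reporting to them is emp30. That is 1.

1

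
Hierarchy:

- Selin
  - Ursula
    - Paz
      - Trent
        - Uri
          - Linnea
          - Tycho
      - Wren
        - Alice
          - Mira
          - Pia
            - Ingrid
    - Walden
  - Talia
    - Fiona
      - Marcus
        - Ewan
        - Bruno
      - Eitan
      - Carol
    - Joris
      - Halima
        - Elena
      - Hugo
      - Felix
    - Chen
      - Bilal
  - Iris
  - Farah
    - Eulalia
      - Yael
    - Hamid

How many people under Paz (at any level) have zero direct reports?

4

The people in Paz's organization with no one reporting to them are Ingrid, Mira, Tycho, Linnea. That is 4.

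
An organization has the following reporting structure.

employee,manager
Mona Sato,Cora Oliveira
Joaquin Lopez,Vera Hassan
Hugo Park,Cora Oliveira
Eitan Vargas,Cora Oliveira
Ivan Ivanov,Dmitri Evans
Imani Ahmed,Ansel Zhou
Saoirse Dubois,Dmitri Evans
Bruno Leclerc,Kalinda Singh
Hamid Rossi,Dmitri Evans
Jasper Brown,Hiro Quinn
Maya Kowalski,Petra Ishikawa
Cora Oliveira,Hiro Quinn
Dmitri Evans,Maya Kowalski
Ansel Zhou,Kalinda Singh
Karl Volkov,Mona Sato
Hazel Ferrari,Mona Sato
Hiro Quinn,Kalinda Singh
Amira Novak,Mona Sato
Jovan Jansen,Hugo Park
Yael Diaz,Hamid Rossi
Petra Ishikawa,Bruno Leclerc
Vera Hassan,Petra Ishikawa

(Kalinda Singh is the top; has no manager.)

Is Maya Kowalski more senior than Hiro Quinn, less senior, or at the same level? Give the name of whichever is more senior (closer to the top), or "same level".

Maya Kowalski is 3 levels below Kalinda Singh; Hiro Quinn is 1. Hiro Quinn is higher.

Hiro Quinn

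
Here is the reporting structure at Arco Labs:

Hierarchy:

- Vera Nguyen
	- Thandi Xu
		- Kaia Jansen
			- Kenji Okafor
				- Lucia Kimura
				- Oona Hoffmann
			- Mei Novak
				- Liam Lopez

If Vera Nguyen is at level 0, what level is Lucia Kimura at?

4

Chain from Lucia Kimura up to Vera Nguyen: Lucia Kimura → Kenji Okafor → Kaia Jansen → Thandi Xu → Vera Nguyen. That is 4 steps up, so Lucia Kimura is 4 levels below Vera Nguyen.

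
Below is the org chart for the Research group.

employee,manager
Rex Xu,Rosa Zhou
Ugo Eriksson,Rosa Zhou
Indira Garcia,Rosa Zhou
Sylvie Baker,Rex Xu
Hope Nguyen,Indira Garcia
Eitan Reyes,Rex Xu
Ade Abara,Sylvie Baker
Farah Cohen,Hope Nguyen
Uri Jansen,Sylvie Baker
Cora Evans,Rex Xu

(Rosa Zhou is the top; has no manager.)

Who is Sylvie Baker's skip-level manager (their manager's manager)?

Sylvie Baker reports to Rex Xu, and Rex Xu reports to Rosa Zhou. So Sylvie Baker's skip-level manager is Rosa Zhou.

Rosa Zhou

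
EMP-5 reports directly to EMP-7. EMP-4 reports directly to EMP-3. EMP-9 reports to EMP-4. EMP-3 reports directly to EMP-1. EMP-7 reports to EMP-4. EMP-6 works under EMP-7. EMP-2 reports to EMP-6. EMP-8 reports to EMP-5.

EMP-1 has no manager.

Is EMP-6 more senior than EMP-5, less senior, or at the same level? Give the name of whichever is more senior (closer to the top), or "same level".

same level

Both EMP-6 and EMP-5 are 4 levels below EMP-1.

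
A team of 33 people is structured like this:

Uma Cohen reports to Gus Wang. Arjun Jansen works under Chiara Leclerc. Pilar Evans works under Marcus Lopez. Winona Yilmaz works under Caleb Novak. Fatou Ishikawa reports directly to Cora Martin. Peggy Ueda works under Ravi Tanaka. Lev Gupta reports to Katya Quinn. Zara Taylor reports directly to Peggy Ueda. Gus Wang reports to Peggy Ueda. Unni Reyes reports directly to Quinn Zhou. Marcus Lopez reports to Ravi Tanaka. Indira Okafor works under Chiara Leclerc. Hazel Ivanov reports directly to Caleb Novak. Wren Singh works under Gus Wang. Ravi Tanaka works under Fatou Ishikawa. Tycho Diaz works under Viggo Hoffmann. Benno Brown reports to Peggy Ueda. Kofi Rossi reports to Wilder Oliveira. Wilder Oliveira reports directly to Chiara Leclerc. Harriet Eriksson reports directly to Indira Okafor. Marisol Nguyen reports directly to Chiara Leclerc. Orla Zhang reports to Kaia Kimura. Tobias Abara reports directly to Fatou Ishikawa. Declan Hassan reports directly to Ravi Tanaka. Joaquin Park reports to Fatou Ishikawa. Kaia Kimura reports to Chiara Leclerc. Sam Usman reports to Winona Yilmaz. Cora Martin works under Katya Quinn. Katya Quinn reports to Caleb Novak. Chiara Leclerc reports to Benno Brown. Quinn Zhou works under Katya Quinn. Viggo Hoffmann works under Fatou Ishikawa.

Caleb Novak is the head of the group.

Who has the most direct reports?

Chiara Leclerc

Direct-report counts: Caleb Novak has 3; Winona Yilmaz has 1; Katya Quinn has 3; Quinn Zhou has 1; Cora Martin has 1; Fatou Ishikawa has 4; Ravi Tanaka has 3; Marcus Lopez has 1; Peggy Ueda has 3; Benno Brown has 1; Chiara Leclerc has 5; Indira Okafor has 1; Wilder Oliveira has 1; Kaia Kimura has 1; Gus Wang has 2; Viggo Hoffmann has 1. The largest is 5, held by Chiara Leclerc.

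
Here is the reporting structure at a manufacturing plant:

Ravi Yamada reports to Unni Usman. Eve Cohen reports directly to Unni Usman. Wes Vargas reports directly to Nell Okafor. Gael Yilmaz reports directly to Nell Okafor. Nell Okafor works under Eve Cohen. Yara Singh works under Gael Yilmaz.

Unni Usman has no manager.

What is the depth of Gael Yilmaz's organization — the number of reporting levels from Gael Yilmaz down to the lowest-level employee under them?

1

The longest chain under Gael Yilmaz runs Gael Yilmaz → Yara Singh, which is 1 level below Gael Yilmaz.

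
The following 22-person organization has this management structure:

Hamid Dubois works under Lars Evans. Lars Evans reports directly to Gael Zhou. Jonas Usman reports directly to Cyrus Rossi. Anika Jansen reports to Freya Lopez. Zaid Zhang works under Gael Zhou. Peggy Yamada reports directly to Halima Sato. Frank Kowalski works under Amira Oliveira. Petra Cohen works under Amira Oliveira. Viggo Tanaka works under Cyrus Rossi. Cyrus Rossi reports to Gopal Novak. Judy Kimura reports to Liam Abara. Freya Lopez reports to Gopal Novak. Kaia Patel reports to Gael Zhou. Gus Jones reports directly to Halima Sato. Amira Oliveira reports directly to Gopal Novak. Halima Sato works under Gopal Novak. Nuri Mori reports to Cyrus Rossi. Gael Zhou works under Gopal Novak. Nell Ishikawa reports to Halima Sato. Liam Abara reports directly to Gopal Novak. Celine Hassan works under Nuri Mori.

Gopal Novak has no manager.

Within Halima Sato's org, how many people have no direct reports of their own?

The people in Halima Sato's organization with no one reporting to them are Gus Jones, Peggy Yamada, Nell Ishikawa. That is 3.

3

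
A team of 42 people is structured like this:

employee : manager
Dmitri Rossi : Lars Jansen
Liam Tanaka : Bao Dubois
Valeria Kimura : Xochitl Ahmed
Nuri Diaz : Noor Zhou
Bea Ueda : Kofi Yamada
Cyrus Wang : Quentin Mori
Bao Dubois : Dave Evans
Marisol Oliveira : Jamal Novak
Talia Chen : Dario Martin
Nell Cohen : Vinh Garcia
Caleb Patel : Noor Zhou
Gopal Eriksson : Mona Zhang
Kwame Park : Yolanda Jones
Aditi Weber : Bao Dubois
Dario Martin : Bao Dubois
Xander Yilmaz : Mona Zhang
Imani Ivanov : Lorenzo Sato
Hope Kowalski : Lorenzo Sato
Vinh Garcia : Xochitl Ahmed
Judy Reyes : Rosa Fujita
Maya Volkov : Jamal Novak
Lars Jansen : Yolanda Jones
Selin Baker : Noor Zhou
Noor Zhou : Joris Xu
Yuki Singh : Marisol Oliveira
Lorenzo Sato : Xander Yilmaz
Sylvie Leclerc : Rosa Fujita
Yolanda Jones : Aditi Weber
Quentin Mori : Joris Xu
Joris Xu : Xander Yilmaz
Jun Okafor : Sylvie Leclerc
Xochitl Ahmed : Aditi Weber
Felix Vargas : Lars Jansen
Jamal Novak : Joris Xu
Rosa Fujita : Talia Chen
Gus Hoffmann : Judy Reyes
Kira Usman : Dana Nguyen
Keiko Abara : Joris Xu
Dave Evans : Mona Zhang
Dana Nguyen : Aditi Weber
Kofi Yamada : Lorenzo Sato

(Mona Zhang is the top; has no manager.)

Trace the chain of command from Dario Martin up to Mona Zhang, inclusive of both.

Dario Martin reports to Bao Dubois. Bao Dubois reports to Dave Evans. Dave Evans reports to Mona Zhang. Mona Zhang is at the top.

Dario Martin -> Bao Dubois -> Dave Evans -> Mona Zhang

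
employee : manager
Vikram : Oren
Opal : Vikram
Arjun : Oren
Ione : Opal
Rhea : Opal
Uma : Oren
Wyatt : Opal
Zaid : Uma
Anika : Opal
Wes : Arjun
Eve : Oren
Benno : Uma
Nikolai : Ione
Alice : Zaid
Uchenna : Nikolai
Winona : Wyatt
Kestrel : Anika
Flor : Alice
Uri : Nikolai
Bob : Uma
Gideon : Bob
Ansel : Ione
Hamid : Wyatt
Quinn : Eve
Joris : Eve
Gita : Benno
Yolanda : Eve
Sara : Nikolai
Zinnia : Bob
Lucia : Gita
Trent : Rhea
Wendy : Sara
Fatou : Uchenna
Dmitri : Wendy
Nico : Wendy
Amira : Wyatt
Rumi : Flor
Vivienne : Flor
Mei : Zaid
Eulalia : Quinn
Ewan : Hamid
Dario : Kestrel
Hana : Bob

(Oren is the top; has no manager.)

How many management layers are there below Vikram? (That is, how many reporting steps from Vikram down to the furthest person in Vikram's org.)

The longest chain under Vikram runs Vikram → Opal → Ione → Nikolai → Sara → Wendy → Nico, which is 6 levels below Vikram.

6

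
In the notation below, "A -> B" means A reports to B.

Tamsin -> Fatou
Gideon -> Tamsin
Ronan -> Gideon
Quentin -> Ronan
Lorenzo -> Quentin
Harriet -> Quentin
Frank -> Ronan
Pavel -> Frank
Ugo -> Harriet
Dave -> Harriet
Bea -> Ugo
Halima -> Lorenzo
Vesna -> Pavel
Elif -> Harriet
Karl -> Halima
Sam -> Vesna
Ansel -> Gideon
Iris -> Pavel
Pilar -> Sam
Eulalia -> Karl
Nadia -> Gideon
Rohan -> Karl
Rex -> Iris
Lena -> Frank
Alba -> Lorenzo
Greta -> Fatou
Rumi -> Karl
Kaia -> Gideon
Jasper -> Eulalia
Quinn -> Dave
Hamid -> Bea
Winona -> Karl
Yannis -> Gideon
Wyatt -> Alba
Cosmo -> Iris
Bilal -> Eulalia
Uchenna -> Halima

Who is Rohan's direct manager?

Karl

Rohan reports directly to Karl.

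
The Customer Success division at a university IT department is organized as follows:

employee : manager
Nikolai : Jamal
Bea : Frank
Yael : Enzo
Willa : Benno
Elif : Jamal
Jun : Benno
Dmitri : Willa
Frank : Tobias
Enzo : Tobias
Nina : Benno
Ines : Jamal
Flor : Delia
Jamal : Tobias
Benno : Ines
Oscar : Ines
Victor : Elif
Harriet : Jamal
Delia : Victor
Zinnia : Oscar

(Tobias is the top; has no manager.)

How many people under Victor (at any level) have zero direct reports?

1

The only person in Victor's organization with no one reporting to them is Flor. That is 1.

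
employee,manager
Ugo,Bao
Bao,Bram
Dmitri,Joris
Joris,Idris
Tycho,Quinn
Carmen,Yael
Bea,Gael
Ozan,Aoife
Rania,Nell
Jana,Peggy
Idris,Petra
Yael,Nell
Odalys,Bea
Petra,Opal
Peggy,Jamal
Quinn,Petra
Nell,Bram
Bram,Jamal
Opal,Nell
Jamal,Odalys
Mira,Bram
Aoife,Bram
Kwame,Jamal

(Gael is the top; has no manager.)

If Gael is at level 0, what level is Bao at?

Chain from Bao up to Gael: Bao → Bram → Jamal → Odalys → Bea → Gael. That is 5 steps up, so Bao is 5 levels below Gael.

5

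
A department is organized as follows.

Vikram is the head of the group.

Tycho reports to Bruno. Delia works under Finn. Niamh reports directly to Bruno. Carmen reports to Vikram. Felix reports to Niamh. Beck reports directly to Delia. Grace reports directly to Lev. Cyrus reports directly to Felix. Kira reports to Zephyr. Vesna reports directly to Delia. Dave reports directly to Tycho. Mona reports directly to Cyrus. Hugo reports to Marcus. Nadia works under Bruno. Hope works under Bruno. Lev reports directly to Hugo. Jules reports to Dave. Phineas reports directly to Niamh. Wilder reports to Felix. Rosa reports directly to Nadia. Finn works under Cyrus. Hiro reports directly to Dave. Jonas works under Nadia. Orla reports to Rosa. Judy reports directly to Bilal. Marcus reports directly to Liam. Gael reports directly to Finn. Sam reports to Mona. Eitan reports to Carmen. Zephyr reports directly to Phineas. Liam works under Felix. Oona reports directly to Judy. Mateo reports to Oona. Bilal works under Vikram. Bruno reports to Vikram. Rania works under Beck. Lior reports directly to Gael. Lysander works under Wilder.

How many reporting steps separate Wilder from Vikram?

Chain from Wilder up to Vikram: Wilder → Felix → Niamh → Bruno → Vikram. That is 4 steps up, so Wilder is 4 levels below Vikram.

4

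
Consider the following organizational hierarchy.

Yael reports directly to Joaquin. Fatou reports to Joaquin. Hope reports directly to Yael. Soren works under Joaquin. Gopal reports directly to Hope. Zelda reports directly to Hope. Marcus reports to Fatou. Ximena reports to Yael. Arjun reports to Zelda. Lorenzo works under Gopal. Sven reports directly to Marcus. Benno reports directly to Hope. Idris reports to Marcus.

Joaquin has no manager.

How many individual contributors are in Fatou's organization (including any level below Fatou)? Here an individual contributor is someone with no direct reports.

The people in Fatou's organization with no one reporting to them are Idris, Sven. That is 2.

2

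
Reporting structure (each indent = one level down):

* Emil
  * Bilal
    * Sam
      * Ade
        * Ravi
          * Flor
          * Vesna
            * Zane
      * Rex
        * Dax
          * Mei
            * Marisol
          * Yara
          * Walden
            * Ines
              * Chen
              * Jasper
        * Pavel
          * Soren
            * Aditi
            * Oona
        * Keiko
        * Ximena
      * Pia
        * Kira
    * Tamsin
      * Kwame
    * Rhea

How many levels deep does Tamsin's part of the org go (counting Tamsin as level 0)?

1

The longest chain under Tamsin runs Tamsin → Kwame, which is 1 level below Tamsin.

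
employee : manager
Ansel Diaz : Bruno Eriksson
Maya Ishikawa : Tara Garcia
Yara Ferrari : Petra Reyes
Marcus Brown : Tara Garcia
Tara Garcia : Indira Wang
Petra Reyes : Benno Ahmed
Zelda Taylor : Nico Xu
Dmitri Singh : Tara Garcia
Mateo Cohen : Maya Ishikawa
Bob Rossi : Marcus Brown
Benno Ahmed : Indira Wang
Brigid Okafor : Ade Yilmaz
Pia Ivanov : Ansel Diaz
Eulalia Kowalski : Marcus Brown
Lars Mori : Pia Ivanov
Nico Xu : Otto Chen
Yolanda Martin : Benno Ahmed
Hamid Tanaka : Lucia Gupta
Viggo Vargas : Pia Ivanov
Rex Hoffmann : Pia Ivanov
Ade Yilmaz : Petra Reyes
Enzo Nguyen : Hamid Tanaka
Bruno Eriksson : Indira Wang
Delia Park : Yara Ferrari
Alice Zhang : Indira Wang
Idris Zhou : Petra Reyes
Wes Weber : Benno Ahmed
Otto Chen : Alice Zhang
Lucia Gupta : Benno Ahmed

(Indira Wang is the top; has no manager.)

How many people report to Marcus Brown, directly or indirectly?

Marcus Brown directly manages Bob Rossi, Eulalia Kowalski. Bob Rossi has no reports. Eulalia Kowalski has no reports. So Marcus Brown's organization is 2 direct reports plus everyone under them: 1 + 1 = 2.

2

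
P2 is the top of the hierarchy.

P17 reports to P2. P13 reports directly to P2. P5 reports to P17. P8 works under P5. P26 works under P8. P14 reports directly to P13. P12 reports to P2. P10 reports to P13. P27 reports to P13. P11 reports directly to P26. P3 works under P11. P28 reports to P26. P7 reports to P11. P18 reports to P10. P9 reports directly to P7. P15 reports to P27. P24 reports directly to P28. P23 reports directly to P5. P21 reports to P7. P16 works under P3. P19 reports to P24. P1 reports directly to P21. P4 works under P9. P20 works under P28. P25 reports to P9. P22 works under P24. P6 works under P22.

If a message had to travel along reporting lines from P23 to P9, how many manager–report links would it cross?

6

P23 is 1 level below P5, and P9 is 5 levels below P5 (their lowest common manager). The shortest path runs up from P23 to P5 and back down to P9: 1 + 5 = 6 links.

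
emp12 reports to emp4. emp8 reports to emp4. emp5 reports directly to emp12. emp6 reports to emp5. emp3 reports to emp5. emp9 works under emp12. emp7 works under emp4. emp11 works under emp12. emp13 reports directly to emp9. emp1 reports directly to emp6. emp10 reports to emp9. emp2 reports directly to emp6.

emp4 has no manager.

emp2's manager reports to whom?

emp2 reports to emp6, and emp6 reports to emp5. So emp2's skip-level manager is emp5.

emp5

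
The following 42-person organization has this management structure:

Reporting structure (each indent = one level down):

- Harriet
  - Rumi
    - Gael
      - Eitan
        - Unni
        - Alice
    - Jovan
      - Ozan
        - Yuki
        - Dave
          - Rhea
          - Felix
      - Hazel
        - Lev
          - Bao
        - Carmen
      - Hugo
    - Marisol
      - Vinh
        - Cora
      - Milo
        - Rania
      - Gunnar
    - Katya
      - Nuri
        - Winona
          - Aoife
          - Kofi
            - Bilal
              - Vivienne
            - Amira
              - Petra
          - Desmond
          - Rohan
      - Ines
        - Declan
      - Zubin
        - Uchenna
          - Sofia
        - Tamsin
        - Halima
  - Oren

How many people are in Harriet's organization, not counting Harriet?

Harriet directly manages Rumi, Oren. Under Rumi: Katya, Zubin, Halima, Tamsin, Uchenna, Sofia, Ines, Declan, Nuri, Winona, Rohan, Desmond, Kofi, Amira, Petra, Bilal, Vivienne, Aoife, Marisol, Gunnar, Milo, Rania, Vinh, Cora, Jovan, Hugo, Hazel, Carmen, Lev, Bao, Ozan, Dave, Felix, Rhea, Yuki, Gael, Eitan, Alice, Unni (39). Oren has no reports. So Harriet's organization is 2 direct reports plus everyone under them: 40 + 1 = 41.

41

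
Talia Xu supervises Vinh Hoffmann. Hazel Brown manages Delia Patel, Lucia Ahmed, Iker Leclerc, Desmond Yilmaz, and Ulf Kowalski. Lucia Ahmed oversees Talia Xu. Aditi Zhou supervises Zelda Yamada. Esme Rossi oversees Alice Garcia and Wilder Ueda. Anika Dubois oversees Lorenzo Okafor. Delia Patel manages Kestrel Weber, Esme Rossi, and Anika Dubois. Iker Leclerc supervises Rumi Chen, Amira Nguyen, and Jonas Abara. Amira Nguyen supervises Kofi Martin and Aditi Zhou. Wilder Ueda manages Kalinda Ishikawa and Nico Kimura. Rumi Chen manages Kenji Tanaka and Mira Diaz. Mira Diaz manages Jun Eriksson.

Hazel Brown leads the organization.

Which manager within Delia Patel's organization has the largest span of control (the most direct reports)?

Delia Patel

Direct-report counts within Delia Patel's organization: Delia Patel has 3; Esme Rossi has 2; Wilder Ueda has 2; Anika Dubois has 1. The largest is 3, held by Delia Patel.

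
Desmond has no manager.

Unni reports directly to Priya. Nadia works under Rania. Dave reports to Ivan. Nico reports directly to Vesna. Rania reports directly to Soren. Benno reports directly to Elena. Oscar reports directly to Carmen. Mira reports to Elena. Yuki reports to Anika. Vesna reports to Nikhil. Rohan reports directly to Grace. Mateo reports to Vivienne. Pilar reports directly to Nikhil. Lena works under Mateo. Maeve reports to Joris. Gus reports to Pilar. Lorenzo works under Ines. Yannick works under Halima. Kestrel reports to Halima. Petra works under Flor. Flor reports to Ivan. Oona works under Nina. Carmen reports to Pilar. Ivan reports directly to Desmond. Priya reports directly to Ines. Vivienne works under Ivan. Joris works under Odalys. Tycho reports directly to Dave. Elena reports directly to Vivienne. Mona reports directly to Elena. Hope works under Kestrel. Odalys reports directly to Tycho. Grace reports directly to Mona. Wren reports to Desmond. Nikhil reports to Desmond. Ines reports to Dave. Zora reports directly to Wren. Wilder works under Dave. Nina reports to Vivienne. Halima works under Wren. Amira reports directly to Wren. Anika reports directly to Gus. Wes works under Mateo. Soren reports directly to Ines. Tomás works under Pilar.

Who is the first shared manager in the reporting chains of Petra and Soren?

Ivan

Petra's chain of managers is Flor, Ivan, Desmond. Soren's chain of managers is Ines, Dave, Ivan, Desmond. The first manager that appears in both chains is Ivan.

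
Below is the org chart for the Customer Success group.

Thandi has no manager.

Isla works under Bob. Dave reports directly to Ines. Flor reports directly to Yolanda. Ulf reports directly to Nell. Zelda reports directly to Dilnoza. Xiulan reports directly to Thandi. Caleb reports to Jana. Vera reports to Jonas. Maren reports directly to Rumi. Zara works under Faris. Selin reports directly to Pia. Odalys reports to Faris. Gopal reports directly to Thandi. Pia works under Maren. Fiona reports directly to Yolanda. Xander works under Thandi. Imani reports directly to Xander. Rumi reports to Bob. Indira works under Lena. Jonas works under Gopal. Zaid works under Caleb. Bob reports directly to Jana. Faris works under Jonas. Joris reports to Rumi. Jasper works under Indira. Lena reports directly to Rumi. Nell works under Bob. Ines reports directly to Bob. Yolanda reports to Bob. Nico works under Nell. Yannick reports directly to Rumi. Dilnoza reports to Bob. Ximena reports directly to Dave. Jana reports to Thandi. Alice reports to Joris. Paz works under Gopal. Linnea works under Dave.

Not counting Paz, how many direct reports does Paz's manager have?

Paz reports to Gopal. Gopal's other direct reports are Jonas — 1 peer.

1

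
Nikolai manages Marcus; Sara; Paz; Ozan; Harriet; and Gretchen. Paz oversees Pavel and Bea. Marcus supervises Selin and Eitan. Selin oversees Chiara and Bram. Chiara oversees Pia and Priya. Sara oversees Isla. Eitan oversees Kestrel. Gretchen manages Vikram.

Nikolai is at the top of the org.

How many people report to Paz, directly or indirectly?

2

Paz directly manages Pavel, Bea. Pavel has no reports. Bea has no reports. So Paz's organization is 2 direct reports plus everyone under them: 1 + 1 = 2.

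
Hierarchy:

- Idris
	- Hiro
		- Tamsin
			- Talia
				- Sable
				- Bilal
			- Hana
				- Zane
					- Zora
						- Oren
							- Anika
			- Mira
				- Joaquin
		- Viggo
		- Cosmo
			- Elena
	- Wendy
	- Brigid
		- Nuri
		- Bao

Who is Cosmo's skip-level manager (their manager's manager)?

Idris

Cosmo reports to Hiro, and Hiro reports to Idris. So Cosmo's skip-level manager is Idris.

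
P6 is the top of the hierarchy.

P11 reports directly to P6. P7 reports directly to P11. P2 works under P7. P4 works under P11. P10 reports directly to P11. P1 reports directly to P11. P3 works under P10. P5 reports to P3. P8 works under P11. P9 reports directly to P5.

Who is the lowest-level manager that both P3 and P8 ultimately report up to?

P3's chain of managers is P10, P11, P6. P8's chain of managers is P11, P6. The first manager that appears in both chains is P11.

P11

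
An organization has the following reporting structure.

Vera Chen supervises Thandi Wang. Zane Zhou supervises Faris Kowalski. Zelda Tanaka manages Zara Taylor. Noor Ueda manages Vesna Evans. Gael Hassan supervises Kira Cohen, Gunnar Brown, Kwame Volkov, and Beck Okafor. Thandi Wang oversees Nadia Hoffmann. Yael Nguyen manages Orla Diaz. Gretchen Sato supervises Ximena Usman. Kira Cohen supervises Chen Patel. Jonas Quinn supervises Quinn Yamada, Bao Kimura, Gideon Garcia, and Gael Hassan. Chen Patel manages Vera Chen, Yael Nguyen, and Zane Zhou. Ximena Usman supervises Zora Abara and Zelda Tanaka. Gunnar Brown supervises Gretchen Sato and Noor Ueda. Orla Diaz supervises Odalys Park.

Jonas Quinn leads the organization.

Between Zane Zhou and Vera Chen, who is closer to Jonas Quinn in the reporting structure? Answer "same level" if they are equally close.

Both Zane Zhou and Vera Chen are 4 levels below Jonas Quinn.

same level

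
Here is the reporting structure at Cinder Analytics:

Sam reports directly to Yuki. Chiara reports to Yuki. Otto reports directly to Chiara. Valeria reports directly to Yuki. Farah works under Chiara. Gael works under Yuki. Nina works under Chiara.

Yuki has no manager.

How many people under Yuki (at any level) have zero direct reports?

6

The people in Yuki's organization with no one reporting to them are Gael, Valeria, Nina, Farah, Otto, Sam. That is 6.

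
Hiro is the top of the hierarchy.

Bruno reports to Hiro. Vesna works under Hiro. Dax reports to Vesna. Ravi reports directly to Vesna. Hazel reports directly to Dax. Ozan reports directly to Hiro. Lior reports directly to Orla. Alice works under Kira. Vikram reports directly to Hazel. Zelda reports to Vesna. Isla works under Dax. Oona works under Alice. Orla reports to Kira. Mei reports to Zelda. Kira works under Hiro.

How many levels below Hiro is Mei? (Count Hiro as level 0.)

3

Chain from Mei up to Hiro: Mei → Zelda → Vesna → Hiro. That is 3 steps up, so Mei is 3 levels below Hiro.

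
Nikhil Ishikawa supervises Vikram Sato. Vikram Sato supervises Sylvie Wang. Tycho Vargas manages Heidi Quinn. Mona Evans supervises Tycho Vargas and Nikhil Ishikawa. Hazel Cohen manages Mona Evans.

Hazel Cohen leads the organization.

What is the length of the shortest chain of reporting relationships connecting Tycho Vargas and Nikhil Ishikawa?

2

Tycho Vargas is 1 level below Mona Evans, and Nikhil Ishikawa is 1 level below Mona Evans (their lowest common manager). The shortest path runs up from Tycho Vargas to Mona Evans and back down to Nikhil Ishikawa: 1 + 1 = 2 links.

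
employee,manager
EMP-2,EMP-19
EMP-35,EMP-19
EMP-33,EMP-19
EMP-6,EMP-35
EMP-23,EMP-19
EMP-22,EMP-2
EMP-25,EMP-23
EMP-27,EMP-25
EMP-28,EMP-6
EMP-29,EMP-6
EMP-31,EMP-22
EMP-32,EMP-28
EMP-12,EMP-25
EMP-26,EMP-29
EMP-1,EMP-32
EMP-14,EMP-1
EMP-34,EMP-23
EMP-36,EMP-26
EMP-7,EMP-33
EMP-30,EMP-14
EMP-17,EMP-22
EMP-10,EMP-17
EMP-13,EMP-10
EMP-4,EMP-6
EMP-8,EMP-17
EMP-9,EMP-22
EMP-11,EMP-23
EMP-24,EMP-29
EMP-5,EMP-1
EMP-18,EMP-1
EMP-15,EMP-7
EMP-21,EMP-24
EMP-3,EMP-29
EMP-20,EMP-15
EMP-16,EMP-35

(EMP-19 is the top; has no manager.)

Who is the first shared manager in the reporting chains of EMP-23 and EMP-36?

EMP-19

EMP-23's chain of managers is EMP-19. EMP-36's chain of managers is EMP-26, EMP-29, EMP-6, EMP-35, EMP-19. The first manager that appears in both chains is EMP-19.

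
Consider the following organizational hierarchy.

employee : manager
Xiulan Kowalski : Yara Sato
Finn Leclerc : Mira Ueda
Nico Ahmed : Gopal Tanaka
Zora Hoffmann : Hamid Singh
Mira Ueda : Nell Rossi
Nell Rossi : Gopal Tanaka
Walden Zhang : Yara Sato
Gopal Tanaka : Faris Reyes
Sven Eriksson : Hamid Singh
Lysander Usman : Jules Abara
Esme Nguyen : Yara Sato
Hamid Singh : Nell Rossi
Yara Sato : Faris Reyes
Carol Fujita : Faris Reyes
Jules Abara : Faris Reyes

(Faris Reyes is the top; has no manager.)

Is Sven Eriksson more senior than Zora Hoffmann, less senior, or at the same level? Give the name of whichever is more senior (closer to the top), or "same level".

same level

Both Sven Eriksson and Zora Hoffmann are 4 levels below Faris Reyes.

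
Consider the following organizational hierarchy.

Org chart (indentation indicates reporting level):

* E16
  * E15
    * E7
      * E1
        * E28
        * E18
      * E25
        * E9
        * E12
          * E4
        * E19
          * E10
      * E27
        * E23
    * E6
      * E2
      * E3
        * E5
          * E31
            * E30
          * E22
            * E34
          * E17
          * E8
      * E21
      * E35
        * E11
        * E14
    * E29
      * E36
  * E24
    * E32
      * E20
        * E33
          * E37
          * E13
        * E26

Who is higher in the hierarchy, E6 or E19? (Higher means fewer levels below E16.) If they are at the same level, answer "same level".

E6 is 2 levels below E16; E19 is 4. E6 is higher.

E6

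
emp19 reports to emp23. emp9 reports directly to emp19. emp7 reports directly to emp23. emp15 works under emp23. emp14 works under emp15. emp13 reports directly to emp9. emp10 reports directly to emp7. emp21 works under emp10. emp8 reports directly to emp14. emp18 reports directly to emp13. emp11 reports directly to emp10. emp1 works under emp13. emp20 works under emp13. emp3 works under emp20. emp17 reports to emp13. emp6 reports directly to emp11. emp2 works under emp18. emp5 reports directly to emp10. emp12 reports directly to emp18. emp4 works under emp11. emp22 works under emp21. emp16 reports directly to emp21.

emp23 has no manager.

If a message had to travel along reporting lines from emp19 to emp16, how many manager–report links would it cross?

emp19 is 1 level below emp23, and emp16 is 4 levels below emp23 (their lowest common manager). The shortest path runs up from emp19 to emp23 and back down to emp16: 1 + 4 = 5 links.

5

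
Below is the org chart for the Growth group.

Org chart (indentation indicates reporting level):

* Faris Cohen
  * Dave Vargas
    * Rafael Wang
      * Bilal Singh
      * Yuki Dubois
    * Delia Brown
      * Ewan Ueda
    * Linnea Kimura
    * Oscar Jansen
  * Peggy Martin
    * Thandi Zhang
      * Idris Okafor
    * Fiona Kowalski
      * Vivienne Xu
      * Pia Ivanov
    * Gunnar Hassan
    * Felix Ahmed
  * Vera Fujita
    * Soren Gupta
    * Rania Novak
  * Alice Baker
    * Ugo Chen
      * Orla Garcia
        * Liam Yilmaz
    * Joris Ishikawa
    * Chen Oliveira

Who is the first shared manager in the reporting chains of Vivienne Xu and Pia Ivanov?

Vivienne Xu's chain of managers is Fiona Kowalski, Peggy Martin, Faris Cohen. Pia Ivanov's chain of managers is Fiona Kowalski, Peggy Martin, Faris Cohen. The first manager that appears in both chains is Fiona Kowalski.

Fiona Kowalski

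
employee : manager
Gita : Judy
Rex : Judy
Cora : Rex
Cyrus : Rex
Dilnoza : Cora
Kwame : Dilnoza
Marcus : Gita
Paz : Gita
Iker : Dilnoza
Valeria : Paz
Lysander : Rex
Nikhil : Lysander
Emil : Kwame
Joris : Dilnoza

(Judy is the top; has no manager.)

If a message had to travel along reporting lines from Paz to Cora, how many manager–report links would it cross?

Paz is 2 levels below Judy, and Cora is 2 levels below Judy (their lowest common manager). The shortest path runs up from Paz to Judy and back down to Cora: 2 + 2 = 4 links.

4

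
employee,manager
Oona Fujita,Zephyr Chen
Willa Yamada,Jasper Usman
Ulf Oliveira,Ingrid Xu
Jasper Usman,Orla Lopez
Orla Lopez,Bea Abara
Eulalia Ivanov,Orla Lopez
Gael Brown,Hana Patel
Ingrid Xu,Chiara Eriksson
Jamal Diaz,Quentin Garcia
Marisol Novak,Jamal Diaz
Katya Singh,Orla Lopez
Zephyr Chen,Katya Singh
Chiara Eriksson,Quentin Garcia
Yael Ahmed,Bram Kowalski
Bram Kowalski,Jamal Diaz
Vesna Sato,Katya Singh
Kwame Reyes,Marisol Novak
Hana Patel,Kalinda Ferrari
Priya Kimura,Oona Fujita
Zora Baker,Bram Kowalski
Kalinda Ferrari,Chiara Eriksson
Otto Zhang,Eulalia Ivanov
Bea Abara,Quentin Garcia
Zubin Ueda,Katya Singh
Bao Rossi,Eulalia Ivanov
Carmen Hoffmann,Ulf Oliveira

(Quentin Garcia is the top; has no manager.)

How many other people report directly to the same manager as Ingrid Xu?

Ingrid Xu reports to Chiara Eriksson. Chiara Eriksson's other direct reports are Kalinda Ferrari — 1 peer.

1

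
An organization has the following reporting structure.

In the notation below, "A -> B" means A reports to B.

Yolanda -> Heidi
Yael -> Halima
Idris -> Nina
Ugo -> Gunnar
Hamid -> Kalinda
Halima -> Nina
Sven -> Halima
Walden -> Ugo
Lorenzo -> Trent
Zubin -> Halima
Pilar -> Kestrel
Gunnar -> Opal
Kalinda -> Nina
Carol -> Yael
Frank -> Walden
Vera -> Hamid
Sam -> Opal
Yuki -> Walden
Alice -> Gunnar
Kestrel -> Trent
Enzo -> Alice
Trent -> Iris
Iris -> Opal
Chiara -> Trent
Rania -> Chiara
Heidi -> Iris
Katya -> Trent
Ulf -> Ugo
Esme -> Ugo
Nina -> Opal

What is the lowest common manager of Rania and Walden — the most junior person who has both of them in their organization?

Rania's chain of managers is Chiara, Trent, Iris, Opal. Walden's chain of managers is Ugo, Gunnar, Opal. The first manager that appears in both chains is Opal.

Opal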